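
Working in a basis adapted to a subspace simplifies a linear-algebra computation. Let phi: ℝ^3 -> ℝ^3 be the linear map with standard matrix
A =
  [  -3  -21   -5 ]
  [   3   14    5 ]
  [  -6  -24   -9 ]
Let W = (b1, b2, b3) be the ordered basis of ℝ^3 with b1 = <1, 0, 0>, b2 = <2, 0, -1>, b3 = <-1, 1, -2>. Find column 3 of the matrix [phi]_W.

<-3, -2, 1>

Column 3 of [phi]_W is the W-coordinate vector of phi(b3).
In standard coordinates phi(b3) = A b3 = <-8, 1, 0>.
Converting to W: <-8, 1, 0> = -3b1 - 2b2 + b3, so the coordinate vector is <-3, -2, 1>.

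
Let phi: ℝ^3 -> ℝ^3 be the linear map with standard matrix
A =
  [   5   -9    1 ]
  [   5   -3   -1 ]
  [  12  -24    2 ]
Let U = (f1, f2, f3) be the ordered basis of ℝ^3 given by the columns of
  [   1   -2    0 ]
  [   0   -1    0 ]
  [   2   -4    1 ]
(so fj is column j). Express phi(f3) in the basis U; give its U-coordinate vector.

<3, 1, 0>

Column 3 of [phi]_U is the U-coordinate vector of phi(f3).
In standard coordinates phi(f3) = A f3 = <1, -1, 2>.
Converting to U: <1, -1, 2> = 3f1 + f2 + 0·f3, so the coordinate vector is <3, 1, 0>.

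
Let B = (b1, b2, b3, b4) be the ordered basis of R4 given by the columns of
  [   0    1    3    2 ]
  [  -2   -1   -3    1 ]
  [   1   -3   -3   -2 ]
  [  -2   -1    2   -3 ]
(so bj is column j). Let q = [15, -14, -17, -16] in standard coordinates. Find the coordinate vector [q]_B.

[4, 3, 2, 3]

Write q = c_1 b1 + ... + c_4 b4 and solve for the c_i.
Gaussian elimination on [M | q] yields c = (4, 3, 2, 3).
Check: 4b1 + 3b2 + 2b3 + 3b4 = [15, -14, -17, -16].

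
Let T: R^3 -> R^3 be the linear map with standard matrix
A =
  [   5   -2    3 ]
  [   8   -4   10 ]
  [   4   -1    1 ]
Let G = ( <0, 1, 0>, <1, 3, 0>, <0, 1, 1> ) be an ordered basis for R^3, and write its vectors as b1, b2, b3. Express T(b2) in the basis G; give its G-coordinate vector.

Compute T(b2) = A b2 = <-1, -4, 1> in standard coordinates.
Then write this in G-coordinates: solve for y in y_1 b1 + ... + y_3 b3 = <-1, -4, 1>.
This gives y = <-2, -1, 1>, which is column 2 of [T]_G.

<-2, -1, 1>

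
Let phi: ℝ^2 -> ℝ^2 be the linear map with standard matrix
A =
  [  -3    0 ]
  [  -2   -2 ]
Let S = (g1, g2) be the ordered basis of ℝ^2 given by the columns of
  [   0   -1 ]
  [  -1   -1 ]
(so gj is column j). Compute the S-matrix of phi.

Let P have columns g1, g2. Then [phi]_S = P^(-1) A P.
Here det P = -1, so P^(-1) is integer; computing A P first and then P^(-1)(A P) gives [[-2, -1], [0, -3]].

[[-2, -1], [0, -3]]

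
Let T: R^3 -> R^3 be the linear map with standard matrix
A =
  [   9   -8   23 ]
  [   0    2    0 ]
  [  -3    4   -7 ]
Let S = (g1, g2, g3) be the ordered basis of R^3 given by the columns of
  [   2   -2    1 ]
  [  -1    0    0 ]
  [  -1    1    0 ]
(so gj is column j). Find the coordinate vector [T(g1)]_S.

<2, -1, -3>

Compute T(g1) = A g1 = <3, -2, -3> in standard coordinates.
Then write this in S-coordinates: solve for y in y_1 g1 + ... + y_3 g3 = <3, -2, -3>.
This gives y = <2, -1, -3>, which is column 1 of [T]_S.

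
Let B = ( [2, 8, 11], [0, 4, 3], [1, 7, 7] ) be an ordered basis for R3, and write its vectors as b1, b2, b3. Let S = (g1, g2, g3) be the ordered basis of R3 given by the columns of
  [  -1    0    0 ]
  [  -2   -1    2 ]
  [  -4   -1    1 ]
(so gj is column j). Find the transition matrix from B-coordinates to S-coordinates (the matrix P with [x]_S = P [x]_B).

Take x = bj: its B-coordinates are the j-th standard unit vector, so P e_j — column j of P — equals [bj]_S.
b1 = -2g1 - 2g2 + g3, giving column 1 = [-2, -2, 1]; repeating for each j gives P = [[-2, 0, -1], [-2, -2, -1], [1, 1, 2]].

[[-2, 0, -1], [-2, -2, -1], [1, 1, 2]]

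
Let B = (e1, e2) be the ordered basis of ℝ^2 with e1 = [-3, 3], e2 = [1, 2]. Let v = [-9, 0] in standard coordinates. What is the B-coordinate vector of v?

[2, -3]

We seek scalars with c_1 e1 + c_2 e2 = v; equivalently solve M c = v where the columns of M are e1, e2.
System: -3c_1 + c_2 = -9, 3c_1 + 2c_2 = 0; solving gives c_1 = 2, c_2 = -3.
Check: 2e1 - 3e2 = [-9, 0].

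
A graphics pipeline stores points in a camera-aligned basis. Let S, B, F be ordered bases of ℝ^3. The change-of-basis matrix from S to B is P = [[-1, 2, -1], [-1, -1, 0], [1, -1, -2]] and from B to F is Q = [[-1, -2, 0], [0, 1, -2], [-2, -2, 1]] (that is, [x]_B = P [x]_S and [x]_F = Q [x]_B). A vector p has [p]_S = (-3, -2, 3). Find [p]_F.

(-6, 19, -9)

Apply P to get B-coordinates (-4, 5, -7), then Q to get F-coordinates.
The result is [p]_F = (-6, 19, -9).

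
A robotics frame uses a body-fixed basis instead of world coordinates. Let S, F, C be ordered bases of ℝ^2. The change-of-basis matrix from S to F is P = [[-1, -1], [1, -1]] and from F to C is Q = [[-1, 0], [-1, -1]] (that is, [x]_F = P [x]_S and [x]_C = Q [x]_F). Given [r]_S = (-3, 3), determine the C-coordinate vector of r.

(0, 6)

First [r]_F = P [r]_S = (0, -6).
Then [r]_C = Q [r]_F = (0, 6).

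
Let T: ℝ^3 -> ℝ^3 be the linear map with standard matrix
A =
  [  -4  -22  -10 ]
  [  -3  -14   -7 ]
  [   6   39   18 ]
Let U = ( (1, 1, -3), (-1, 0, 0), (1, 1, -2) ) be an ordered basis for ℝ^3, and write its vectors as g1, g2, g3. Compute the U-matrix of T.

[[1, 0, -3], [0, -1, 3], [3, 3, 0]]

Let P have columns g1, ..., g3. Then [T]_U = P^(-1) A P.
Here det P = 1, so P^(-1) is integer; computing A P first and then P^(-1)(A P) gives [[1, 0, -3], [0, -1, 3], [3, 3, 0]].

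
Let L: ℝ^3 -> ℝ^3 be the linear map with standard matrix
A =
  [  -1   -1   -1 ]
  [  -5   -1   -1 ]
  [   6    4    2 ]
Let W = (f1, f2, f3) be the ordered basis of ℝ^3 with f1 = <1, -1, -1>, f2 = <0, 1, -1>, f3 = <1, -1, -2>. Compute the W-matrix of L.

[[0, 2, 2], [-2, 0, 0], [1, -2, 0]]

Let P have columns f1, ..., f3. Then [L]_W = P^(-1) A P.
Here det P = -1, so P^(-1) is integer; computing A P first and then P^(-1)(A P) gives [[0, 2, 2], [-2, 0, 0], [1, -2, 0]].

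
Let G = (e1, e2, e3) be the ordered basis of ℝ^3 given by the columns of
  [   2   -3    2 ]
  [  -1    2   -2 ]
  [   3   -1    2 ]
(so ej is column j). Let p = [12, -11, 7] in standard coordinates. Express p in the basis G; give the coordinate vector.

We seek scalars with c_1 e1 + ... + c_3 e3 = p; equivalently solve M c = p where the columns of M are e1, ..., e3.
Solving this 3x3 system gives c = (-1, -2, 4).
Check: -e1 - 2e2 + 4e3 = [12, -11, 7].

[-1, -2, 4]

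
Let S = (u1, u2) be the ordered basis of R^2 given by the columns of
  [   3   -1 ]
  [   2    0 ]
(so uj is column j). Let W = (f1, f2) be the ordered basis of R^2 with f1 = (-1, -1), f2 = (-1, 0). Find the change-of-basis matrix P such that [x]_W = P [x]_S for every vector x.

[[-2, 0], [-1, 1]]

Let M have columns uj and N have columns fj. Then for every x, N [x]_W = x = M [x]_S, so P = N^(-1) M.
Since det N = -1, N^(-1) has integer entries; multiplying gives P = [[-2, 0], [-1, 1]].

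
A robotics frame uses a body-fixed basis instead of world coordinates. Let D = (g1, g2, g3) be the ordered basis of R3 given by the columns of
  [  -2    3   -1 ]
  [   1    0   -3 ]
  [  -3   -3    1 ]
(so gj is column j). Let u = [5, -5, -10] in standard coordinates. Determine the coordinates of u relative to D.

[1, 3, 2]

Write u = c_1 g1 + ... + c_3 g3 and solve for the c_i.
Row-reducing the augmented matrix [M | u] gives c = (1, 3, 2).
Check: g1 + 3g2 + 2g3 = [5, -5, -10].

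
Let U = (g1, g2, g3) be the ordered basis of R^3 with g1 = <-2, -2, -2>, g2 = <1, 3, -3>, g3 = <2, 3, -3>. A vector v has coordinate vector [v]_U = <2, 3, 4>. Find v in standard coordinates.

<7, 17, -25>

The coordinates say v = 2g1 + 3g2 + 4g3; adding the scaled basis vectors gives <7, 17, -25>.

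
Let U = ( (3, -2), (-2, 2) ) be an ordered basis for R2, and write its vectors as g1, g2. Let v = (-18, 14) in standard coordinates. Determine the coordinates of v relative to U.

Write v = c_1 g1 + c_2 g2 and solve for the c_i.
System: 3c_1 - 2c_2 = -18, -2c_1 + 2c_2 = 14; solving gives c_1 = -4, c_2 = 3.
Check: -4g1 + 3g2 = (-18, 14).

(-4, 3)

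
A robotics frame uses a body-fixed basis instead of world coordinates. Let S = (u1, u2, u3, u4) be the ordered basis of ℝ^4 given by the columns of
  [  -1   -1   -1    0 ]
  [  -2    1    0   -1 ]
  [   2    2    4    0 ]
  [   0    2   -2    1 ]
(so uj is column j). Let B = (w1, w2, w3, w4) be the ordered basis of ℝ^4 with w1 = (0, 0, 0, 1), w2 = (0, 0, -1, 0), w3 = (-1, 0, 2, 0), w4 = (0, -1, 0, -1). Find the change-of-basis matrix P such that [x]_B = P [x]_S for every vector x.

Column j of P is [uj]_B, since P maps S-coordinates to B-coordinates.
Expressing u1 in B: u1 = 2w1 + 0·w2 + w3 + 2w4, so column 1 of P is (2, 0, 1, 2).
Doing the same for each uj gives P = [[2, 1, -2, 2], [0, 0, -2, 0], [1, 1, 1, 0], [2, -1, 0, 1]].

[[2, 1, -2, 2], [0, 0, -2, 0], [1, 1, 1, 0], [2, -1, 0, 1]]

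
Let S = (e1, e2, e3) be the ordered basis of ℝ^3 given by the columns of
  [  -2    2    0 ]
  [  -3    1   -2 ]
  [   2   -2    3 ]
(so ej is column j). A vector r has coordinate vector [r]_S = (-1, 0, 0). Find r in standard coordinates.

(2, 3, -2)

By definition r = -e1 + 0·e2 + 0·e3.
Summing componentwise gives (2, 3, -2).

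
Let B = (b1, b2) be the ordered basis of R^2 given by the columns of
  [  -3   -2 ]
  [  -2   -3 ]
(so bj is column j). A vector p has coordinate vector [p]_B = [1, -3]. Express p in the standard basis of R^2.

p = M [p]_B, where M has columns b1, b2.
Carrying out the matrix-vector product, p = [3, 7].

[3, 7]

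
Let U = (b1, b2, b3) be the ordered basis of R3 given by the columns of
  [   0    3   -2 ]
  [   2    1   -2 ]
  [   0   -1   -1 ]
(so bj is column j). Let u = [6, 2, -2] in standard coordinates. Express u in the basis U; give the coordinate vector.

[0, 2, 0]

[u]_U is the unique c with M c = u, where M has columns b1, ..., b3.
Solving this 3x3 system gives c = (0, 2, 0).
Check: 0·b1 + 2b2 + 0·b3 = [6, 2, -2].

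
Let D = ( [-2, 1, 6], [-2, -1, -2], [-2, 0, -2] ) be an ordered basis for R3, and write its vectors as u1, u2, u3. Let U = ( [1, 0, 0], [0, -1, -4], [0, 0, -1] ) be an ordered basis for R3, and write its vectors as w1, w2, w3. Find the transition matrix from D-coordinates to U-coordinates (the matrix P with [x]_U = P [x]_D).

[[-2, -2, -2], [-1, 1, 0], [-2, -2, 2]]

Column j of P is [uj]_U, since P maps D-coordinates to U-coordinates.
Expressing u1 in U: u1 = -2w1 - w2 - 2w3, so column 1 of P is [-2, -1, -2].
Doing the same for each uj gives P = [[-2, -2, -2], [-1, 1, 0], [-2, -2, 2]].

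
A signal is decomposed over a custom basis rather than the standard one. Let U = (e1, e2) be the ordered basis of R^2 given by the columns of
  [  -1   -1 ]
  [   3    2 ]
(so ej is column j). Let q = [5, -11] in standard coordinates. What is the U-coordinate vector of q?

[-1, -4]

[q]_U is the unique c with M c = q, where M has columns e1, e2.
System: -c_1 - c_2 = 5, 3c_1 + 2c_2 = -11; solving gives c_1 = -1, c_2 = -4.
Check: -e1 - 4e2 = [5, -11].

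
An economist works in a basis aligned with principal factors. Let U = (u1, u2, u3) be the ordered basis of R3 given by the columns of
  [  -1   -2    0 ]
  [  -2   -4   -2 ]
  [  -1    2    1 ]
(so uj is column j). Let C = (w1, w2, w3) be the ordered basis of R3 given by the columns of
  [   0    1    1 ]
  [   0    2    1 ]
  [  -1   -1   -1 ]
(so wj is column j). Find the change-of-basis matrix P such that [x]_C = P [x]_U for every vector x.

Column j of P is [uj]_C, since P maps U-coordinates to C-coordinates.
Expressing u1 in C: u1 = 2w1 - w2 + 0·w3, so column 1 of P is (2, -1, 0).
Doing the same for each uj gives P = [[2, 0, -1], [-1, -2, -2], [0, 0, 2]].

[[2, 0, -1], [-1, -2, -2], [0, 0, 2]]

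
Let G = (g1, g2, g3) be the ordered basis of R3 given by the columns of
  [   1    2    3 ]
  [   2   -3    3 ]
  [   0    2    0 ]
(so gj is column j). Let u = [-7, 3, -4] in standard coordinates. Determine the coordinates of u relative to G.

[0, -2, -1]

Write u = c_1 g1 + ... + c_3 g3 and solve for the c_i.
Gaussian elimination on [M | u] yields c = (0, -2, -1).
Check: 0·g1 - 2g2 - g3 = [-7, 3, -4].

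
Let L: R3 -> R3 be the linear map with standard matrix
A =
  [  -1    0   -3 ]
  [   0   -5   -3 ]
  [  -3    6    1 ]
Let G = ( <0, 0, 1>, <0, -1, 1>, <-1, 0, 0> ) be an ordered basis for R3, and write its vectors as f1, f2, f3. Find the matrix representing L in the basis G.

The j-th column of [L]_G is [L(fj)]_G.
L(f1) = A f1 = <-3, -3, 1> = -2f1 + 3f2 + 3f3, so column 1 is <-2, 3, 3>.
Repeating for f2, f3 and assembling the columns gives [[-2, -3, 3], [3, -2, 0], [3, 3, -1]].

[[-2, -3, 3], [3, -2, 0], [3, 3, -1]]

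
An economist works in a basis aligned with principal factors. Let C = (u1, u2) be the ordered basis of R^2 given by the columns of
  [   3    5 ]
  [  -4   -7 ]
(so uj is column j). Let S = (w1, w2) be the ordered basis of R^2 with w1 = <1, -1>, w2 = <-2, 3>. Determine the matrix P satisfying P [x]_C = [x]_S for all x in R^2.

[[1, 1], [-1, -2]]

Let M have columns uj and N have columns wj. Then for every x, N [x]_S = x = M [x]_C, so P = N^(-1) M.
Since det N = 1, N^(-1) has integer entries; multiplying gives P = [[1, 1], [-1, -2]].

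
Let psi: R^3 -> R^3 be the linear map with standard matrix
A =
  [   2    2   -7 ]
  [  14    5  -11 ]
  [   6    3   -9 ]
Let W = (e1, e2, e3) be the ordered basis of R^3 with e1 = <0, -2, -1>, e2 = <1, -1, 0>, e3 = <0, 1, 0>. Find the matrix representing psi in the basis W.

[[-3, -3, -3], [3, 0, 2], [-2, 3, 1]]

The j-th column of [psi]_W is [psi(ej)]_W.
psi(e1) = A e1 = <3, 1, 3> = -3e1 + 3e2 - 2e3, so column 1 is <-3, 3, -2>.
Repeating for e2, e3 and assembling the columns gives [[-3, -3, -3], [3, 0, 2], [-2, 3, 1]].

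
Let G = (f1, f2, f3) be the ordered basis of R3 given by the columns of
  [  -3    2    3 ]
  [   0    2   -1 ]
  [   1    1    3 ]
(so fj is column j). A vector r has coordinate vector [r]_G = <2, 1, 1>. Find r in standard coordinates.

By definition r = 2f1 + f2 + f3.
Summing componentwise gives <-1, 1, 6>.

<-1, 1, 6>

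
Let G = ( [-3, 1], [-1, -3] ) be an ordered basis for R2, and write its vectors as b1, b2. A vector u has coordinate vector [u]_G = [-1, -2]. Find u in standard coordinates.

[5, 5]

By definition u = -b1 - 2b2.
Summing componentwise gives [5, 5].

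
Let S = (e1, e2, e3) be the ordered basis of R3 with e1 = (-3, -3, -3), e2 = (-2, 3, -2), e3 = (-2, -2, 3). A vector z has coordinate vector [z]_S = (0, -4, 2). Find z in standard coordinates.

By definition z = 0·e1 - 4e2 + 2e3.
Summing componentwise gives (4, -16, 14).

(4, -16, 14)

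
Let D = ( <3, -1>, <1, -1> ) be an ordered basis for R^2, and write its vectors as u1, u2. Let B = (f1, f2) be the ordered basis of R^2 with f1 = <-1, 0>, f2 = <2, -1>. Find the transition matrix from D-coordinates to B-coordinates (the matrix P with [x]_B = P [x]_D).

Let M have columns uj and N have columns fj. Then for every x, N [x]_B = x = M [x]_D, so P = N^(-1) M.
Since det N = 1, N^(-1) has integer entries; multiplying gives P = [[-1, 1], [1, 1]].

[[-1, 1], [1, 1]]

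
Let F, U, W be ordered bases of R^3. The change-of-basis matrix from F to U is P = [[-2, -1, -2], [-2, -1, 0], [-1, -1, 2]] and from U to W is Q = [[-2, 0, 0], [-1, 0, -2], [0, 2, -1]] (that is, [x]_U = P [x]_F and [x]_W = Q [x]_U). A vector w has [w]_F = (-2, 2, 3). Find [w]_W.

First [w]_U = P [w]_F = (-4, 2, 6).
Then [w]_W = Q [w]_U = (8, -8, -2).

(8, -8, -2)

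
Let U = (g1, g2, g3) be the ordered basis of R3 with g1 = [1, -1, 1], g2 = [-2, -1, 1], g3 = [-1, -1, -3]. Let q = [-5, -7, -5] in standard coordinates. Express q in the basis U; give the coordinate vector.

[2, 2, 3]

Write q = c_1 g1 + ... + c_3 g3 and solve for the c_i.
Gaussian elimination on [M | q] yields c = (2, 2, 3).
Check: 2g1 + 2g2 + 3g3 = [-5, -7, -5].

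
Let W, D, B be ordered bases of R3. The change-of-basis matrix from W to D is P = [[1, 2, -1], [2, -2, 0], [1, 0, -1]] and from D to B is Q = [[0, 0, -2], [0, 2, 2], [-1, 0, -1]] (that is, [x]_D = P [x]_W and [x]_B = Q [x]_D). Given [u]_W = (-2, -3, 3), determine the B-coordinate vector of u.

First [u]_D = P [u]_W = (-11, 2, -5).
Then [u]_B = Q [u]_D = (10, -6, 16).

(10, -6, 16)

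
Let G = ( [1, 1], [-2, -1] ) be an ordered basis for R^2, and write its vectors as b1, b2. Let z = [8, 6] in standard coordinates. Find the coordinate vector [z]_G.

Write z = c_1 b1 + c_2 b2 and solve for the c_i.
System: c_1 - 2c_2 = 8, c_1 - c_2 = 6; solving gives c_1 = 4, c_2 = -2.
Check: 4b1 - 2b2 = [8, 6].

[4, -2]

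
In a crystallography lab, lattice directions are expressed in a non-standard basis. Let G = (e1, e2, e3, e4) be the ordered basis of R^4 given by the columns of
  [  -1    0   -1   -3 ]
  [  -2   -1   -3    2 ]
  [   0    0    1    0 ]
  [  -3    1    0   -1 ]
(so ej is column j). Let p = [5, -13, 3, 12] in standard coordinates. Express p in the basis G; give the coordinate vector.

[-2, 4, 3, -2]

Write p = c_1 e1 + ... + c_4 e4 and solve for the c_i.
Solving this 4x4 system gives c = (-2, 4, 3, -2).
Check: -2e1 + 4e2 + 3e3 - 2e4 = [5, -13, 3, 12].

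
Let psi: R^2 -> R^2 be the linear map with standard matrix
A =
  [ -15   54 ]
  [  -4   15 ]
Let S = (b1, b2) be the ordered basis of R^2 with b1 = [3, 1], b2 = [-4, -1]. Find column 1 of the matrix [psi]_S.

[3, 0]

Compute psi(b1) = A b1 = [9, 3] in standard coordinates.
Then write this in S-coordinates: solve for y in y_1 b1 + y_2 b2 = [9, 3].
This gives y = [3, 0], which is column 1 of [psi]_S.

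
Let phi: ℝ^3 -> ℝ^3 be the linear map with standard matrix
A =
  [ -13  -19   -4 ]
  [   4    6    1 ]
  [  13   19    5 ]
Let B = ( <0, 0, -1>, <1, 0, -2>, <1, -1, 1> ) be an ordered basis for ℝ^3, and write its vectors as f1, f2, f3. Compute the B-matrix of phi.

The j-th column of [phi]_B is [phi(fj)]_B.
phi(f1) = A f1 = <4, -1, -5> = 0·f1 + 3f2 + f3, so column 1 is <0, 3, 1>.
Repeating for f2, f3 and assembling the columns gives [[0, 1, 0], [3, -3, 1], [1, -2, 1]].

[[0, 1, 0], [3, -3, 1], [1, -2, 1]]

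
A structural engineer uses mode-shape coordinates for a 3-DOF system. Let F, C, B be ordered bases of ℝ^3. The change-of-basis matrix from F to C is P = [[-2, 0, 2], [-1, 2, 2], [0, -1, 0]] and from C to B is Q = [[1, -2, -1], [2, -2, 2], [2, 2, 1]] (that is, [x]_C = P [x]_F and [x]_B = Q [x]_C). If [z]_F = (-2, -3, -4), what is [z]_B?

(17, 22, -29)

Apply P to get C-coordinates (-4, -12, 3), then Q to get B-coordinates.
The result is [z]_B = (17, 22, -29).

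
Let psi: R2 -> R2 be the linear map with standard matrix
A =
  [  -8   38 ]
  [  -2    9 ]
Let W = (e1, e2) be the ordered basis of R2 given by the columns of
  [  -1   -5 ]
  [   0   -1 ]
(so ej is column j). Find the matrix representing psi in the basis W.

Let P have columns e1, e2. Then [psi]_W = P^(-1) A P.
Here det P = 1, so P^(-1) is integer; computing A P first and then P^(-1)(A P) gives [[2, 3], [-2, -1]].

[[2, 3], [-2, -1]]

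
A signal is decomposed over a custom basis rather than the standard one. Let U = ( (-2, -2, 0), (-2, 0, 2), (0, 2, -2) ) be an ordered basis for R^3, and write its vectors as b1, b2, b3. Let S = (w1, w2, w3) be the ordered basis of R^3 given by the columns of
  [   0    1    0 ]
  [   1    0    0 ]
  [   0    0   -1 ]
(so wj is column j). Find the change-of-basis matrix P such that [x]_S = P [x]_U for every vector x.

Take x = bj: its U-coordinates are the j-th standard unit vector, so P e_j — column j of P — equals [bj]_S.
b1 = -2w1 - 2w2 + 0·w3, giving column 1 = (-2, -2, 0); repeating for each j gives P = [[-2, 0, 2], [-2, -2, 0], [0, -2, 2]].

[[-2, 0, 2], [-2, -2, 0], [0, -2, 2]]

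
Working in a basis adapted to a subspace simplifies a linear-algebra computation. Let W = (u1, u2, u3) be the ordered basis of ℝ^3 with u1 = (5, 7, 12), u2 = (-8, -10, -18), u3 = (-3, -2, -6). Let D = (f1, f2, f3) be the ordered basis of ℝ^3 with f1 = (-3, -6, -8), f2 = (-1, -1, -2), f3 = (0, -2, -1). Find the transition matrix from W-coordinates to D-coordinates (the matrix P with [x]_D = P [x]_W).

[[-2, 2, 1], [1, 2, 0], [2, -2, -2]]

Let M have columns uj and N have columns fj. Then for every x, N [x]_D = x = M [x]_W, so P = N^(-1) M.
Since det N = -1, N^(-1) has integer entries; multiplying gives P = [[-2, 2, 1], [1, 2, 0], [2, -2, -2]].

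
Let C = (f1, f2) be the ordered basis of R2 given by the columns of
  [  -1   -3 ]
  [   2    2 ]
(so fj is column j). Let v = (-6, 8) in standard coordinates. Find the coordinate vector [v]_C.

[v]_C is the unique c with M c = v, where M has columns f1, f2.
System: -c_1 - 3c_2 = -6, 2c_1 + 2c_2 = 8; solving gives c_1 = 3, c_2 = 1.
Check: 3f1 + f2 = (-6, 8).

(3, 1)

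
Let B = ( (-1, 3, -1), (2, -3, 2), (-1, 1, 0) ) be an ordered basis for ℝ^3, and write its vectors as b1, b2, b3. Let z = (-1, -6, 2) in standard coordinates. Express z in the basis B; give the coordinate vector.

(-4, -1, 3)

[z]_B is the unique c with M c = z, where M has columns b1, ..., b3.
Solving this 3x3 system gives c = (-4, -1, 3).
Check: -4b1 - b2 + 3b3 = (-1, -6, 2).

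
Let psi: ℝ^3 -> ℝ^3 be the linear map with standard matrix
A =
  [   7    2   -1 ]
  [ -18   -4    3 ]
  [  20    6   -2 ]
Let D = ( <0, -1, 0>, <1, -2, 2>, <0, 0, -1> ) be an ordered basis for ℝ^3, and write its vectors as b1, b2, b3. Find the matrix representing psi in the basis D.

Let P have columns b1, ..., b3. Then [psi]_D = P^(-1) A P.
Here det P = -1, so P^(-1) is integer; computing A P first and then P^(-1)(A P) gives [[0, 2, 1], [-2, 1, 1], [2, -2, 0]].

[[0, 2, 1], [-2, 1, 1], [2, -2, 0]]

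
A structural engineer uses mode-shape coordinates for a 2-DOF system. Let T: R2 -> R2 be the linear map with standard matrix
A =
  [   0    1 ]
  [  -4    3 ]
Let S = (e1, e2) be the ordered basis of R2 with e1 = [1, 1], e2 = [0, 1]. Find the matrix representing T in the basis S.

With P the matrix whose columns are e1, e2, [T]_S = P^(-1) A P.
Column by column: T(e1) = A e1 = [1, -1]; its S-coordinates [1, -2] give column 1.
Continuing for each basis vector yields [T]_S = [[1, 1], [-2, 2]].

[[1, 1], [-2, 2]]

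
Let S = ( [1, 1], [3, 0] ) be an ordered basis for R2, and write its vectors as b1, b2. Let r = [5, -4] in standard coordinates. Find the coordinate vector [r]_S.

Write r = c_1 b1 + c_2 b2 and solve for the c_i.
System: c_1 + 3c_2 = 5, c_1 + 0c_2 = -4; solving gives c_1 = -4, c_2 = 3.
Check: -4b1 + 3b2 = [5, -4].

[-4, 3]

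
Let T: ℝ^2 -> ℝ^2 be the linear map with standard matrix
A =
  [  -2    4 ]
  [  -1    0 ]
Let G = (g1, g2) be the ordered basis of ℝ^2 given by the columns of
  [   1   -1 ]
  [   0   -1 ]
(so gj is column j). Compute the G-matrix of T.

The j-th column of [T]_G is [T(gj)]_G.
T(g1) = A g1 = [-2, -1] = -g1 + g2, so column 1 is [-1, 1].
Repeating for g2 and assembling the columns gives [[-1, -3], [1, -1]].

[[-1, -3], [1, -1]]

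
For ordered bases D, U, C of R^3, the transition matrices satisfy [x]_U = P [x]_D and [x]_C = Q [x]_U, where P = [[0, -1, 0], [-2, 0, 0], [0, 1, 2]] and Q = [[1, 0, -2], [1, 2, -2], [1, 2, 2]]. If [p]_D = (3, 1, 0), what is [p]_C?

Composing the changes, [p]_C = Q P [p]_D.
Q P = [[0, -3, -4], [-4, -3, -4], [-4, 1, 4]]; applying this to (3, 1, 0) gives (-3, -15, -11).

(-3, -15, -11)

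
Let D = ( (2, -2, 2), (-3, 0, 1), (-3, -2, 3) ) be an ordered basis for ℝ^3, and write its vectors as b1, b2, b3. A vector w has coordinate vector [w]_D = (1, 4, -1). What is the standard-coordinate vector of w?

(-7, 0, 3)

The coordinates say w = b1 + 4b2 - b3; adding the scaled basis vectors gives (-7, 0, 3).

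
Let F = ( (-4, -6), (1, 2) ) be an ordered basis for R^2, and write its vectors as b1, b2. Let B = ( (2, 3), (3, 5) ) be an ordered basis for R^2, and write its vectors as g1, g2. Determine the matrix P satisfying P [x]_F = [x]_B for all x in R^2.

[[-2, -1], [0, 1]]

Column j of P is [bj]_B, since P maps F-coordinates to B-coordinates.
Expressing b1 in B: b1 = -2g1 + 0·g2, so column 1 of P is (-2, 0).
Doing the same for each bj gives P = [[-2, -1], [0, 1]].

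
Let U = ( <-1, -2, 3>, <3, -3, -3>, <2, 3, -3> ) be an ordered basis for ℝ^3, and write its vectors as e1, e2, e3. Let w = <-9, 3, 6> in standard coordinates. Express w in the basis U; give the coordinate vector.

We seek scalars with c_1 e1 + ... + c_3 e3 = w; equivalently solve M c = w where the columns of M are e1, ..., e3.
Gaussian elimination on [M | w] yields c = (-3, -2, -3).
Check: -3e1 - 2e2 - 3e3 = <-9, 3, 6>.

<-3, -2, -3>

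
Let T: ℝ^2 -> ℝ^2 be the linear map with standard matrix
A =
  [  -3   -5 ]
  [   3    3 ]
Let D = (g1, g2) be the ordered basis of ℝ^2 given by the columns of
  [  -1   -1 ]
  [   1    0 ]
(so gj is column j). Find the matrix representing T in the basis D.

[[0, -3], [2, 0]]

With P the matrix whose columns are g1, g2, [T]_D = P^(-1) A P.
Column by column: T(g1) = A g1 = [-2, 0]; its D-coordinates [0, 2] give column 1.
Continuing for each basis vector yields [T]_D = [[0, -3], [2, 0]].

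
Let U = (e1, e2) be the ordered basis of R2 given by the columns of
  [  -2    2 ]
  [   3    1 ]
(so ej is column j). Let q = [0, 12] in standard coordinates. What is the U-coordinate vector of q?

[3, 3]

We seek scalars with c_1 e1 + c_2 e2 = q; equivalently solve M c = q where the columns of M are e1, e2.
System: -2c_1 + 2c_2 = 0, 3c_1 + c_2 = 12; solving gives c_1 = 3, c_2 = 3.
Check: 3e1 + 3e2 = [0, 12].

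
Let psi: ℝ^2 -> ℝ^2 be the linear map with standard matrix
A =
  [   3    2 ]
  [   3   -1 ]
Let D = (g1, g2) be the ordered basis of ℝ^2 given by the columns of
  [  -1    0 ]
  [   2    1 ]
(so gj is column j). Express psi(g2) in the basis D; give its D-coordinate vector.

Column 2 of [psi]_D is the D-coordinate vector of psi(g2).
In standard coordinates psi(g2) = A g2 = (2, -1).
Converting to D: (2, -1) = -2g1 + 3g2, so the coordinate vector is (-2, 3).

(-2, 3)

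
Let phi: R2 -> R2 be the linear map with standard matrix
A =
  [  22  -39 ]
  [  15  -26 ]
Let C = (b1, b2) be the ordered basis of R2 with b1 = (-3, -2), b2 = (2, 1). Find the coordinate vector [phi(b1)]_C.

Compute phi(b1) = A b1 = (12, 7) in standard coordinates.
Then write this in C-coordinates: solve for y in y_1 b1 + y_2 b2 = (12, 7).
This gives y = (-2, 3), which is column 1 of [phi]_C.

(-2, 3)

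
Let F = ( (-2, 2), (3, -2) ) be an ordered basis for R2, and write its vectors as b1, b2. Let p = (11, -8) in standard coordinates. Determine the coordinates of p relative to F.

(-1, 3)

We seek scalars with c_1 b1 + c_2 b2 = p; equivalently solve M c = p where the columns of M are b1, b2.
System: -2c_1 + 3c_2 = 11, 2c_1 - 2c_2 = -8; solving gives c_1 = -1, c_2 = 3.
Check: -b1 + 3b2 = (11, -8).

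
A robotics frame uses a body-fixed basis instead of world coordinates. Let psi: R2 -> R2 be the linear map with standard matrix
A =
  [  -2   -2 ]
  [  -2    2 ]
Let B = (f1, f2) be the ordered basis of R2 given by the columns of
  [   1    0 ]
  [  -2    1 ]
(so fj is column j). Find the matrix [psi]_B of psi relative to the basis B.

[[2, -2], [-2, -2]]

Let P have columns f1, f2. Then [psi]_B = P^(-1) A P.
Here det P = 1, so P^(-1) is integer; computing A P first and then P^(-1)(A P) gives [[2, -2], [-2, -2]].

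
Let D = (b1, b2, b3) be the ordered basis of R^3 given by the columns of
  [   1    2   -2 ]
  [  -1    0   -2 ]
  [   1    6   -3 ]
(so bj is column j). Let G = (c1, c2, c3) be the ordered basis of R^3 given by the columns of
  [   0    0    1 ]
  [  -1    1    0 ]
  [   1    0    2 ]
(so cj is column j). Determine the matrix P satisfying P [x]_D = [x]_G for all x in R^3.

Column j of P is [bj]_G, since P maps D-coordinates to G-coordinates.
Expressing b1 in G: b1 = -c1 - 2c2 + c3, so column 1 of P is [-1, -2, 1].
Doing the same for each bj gives P = [[-1, 2, 1], [-2, 2, -1], [1, 2, -2]].

[[-1, 2, 1], [-2, 2, -1], [1, 2, -2]]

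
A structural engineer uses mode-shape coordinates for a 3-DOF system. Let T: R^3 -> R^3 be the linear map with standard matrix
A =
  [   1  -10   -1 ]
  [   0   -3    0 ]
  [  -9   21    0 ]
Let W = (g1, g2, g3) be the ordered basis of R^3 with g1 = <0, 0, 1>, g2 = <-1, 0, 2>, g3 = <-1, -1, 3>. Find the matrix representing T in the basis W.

With P the matrix whose columns are g1, ..., g3, [T]_W = P^(-1) A P.
Column by column: T(g1) = A g1 = <-1, 0, 0>; its W-coordinates <-2, 1, 0> give column 1.
Continuing for each basis vector yields [T]_W = [[-2, 3, 3], [1, 3, -3], [0, 0, -3]].

[[-2, 3, 3], [1, 3, -3], [0, 0, -3]]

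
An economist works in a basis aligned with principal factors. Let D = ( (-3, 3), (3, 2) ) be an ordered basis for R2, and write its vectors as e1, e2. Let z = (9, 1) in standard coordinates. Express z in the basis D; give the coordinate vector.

(-1, 2)

[z]_D is the unique c with M c = z, where M has columns e1, e2.
System: -3c_1 + 3c_2 = 9, 3c_1 + 2c_2 = 1; solving gives c_1 = -1, c_2 = 2.
Check: -e1 + 2e2 = (9, 1).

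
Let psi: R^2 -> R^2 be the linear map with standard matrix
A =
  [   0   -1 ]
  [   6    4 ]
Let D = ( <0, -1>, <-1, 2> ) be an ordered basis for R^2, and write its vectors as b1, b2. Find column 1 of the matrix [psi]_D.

<2, -1>

Compute psi(b1) = A b1 = <1, -4> in standard coordinates.
Then write this in D-coordinates: solve for y in y_1 b1 + y_2 b2 = <1, -4>.
This gives y = <2, -1>, which is column 1 of [psi]_D.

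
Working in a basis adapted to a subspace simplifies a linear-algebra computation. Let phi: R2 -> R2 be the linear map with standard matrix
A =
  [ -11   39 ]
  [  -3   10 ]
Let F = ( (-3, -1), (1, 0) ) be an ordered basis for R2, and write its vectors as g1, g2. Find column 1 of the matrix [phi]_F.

Compute phi(g1) = A g1 = (-6, -1) in standard coordinates.
Then write this in F-coordinates: solve for y in y_1 g1 + y_2 g2 = (-6, -1).
This gives y = (1, -3), which is column 1 of [phi]_F.

(1, -3)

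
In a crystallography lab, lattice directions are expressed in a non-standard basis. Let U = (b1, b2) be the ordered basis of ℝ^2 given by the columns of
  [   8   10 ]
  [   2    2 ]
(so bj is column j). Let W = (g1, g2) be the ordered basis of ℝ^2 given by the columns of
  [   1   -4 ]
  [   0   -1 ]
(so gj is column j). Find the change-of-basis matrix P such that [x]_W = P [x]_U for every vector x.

[[0, 2], [-2, -2]]

Column j of P is [bj]_W, since P maps U-coordinates to W-coordinates.
Expressing b1 in W: b1 = 0·g1 - 2g2, so column 1 of P is [0, -2].
Doing the same for each bj gives P = [[0, 2], [-2, -2]].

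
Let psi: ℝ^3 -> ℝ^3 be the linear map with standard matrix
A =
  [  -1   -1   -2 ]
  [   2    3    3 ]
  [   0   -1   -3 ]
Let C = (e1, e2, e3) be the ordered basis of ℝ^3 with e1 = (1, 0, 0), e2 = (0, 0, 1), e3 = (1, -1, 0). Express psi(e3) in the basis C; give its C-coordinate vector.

Compute psi(e3) = A e3 = (0, -1, 1) in standard coordinates.
Then write this in C-coordinates: solve for y in y_1 e1 + ... + y_3 e3 = (0, -1, 1).
This gives y = (-1, 1, 1), which is column 3 of [psi]_C.

(-1, 1, 1)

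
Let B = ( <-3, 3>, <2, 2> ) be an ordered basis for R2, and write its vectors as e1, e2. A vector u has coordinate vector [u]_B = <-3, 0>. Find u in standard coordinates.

<9, -9>

By definition u = -3e1 + 0·e2.
Summing componentwise gives <9, -9>.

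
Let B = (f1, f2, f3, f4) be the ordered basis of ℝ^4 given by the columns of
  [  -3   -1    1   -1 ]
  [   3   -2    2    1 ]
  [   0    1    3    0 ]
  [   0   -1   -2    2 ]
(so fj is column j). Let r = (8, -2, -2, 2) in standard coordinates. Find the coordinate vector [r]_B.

(-2, -2, 0, 0)

We seek scalars with c_1 f1 + ... + c_4 f4 = r; equivalently solve M c = r where the columns of M are f1, ..., f4.
Solving this 4x4 system gives c = (-2, -2, 0, 0).
Check: -2f1 - 2f2 + 0·f3 + 0·f4 = (8, -2, -2, 2).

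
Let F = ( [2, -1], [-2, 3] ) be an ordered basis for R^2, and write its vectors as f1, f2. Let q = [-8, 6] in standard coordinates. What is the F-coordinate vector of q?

Write q = c_1 f1 + c_2 f2 and solve for the c_i.
System: 2c_1 - 2c_2 = -8, -c_1 + 3c_2 = 6; solving gives c_1 = -3, c_2 = 1.
Check: -3f1 + f2 = [-8, 6].

[-3, 1]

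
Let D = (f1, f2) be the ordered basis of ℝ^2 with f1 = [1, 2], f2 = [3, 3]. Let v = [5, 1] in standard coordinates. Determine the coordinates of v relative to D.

Write v = c_1 f1 + c_2 f2 and solve for the c_i.
System: c_1 + 3c_2 = 5, 2c_1 + 3c_2 = 1; solving gives c_1 = -4, c_2 = 3.
Check: -4f1 + 3f2 = [5, 1].

[-4, 3]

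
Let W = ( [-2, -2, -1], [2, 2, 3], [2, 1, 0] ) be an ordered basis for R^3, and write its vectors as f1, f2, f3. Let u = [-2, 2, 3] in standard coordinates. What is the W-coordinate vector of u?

[u]_W is the unique c with M c = u, where M has columns f1, ..., f3.
Solving this 3x3 system gives c = (-3, 0, -4).
Check: -3f1 + 0·f2 - 4f3 = [-2, 2, 3].

[-3, 0, -4]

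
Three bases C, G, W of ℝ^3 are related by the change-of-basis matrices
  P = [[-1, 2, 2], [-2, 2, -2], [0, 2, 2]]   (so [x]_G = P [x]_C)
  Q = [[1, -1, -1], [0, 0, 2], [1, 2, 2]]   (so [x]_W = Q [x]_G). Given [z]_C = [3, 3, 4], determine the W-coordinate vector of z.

[5, 28, 23]

Composing the changes, [z]_W = Q P [z]_C.
Q P = [[1, -2, 2], [0, 4, 4], [-5, 10, 2]]; applying this to [3, 3, 4] gives [5, 28, 23].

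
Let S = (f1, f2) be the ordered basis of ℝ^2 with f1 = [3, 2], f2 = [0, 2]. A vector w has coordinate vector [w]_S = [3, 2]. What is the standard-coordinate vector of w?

[9, 10]

The coordinates say w = 3f1 + 2f2; adding the scaled basis vectors gives [9, 10].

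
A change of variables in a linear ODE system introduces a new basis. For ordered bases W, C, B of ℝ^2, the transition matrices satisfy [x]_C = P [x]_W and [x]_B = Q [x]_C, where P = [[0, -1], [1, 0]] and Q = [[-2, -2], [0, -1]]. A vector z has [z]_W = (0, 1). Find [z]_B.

Apply P to get C-coordinates (-1, 0), then Q to get B-coordinates.
The result is [z]_B = (2, 0).

(2, 0)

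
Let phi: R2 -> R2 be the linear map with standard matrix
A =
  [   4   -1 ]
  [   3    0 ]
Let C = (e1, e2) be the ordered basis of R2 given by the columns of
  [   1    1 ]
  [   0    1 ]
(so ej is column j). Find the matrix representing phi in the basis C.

The j-th column of [phi]_C is [phi(ej)]_C.
phi(e1) = A e1 = [4, 3] = e1 + 3e2, so column 1 is [1, 3].
Repeating for e2 and assembling the columns gives [[1, 0], [3, 3]].

[[1, 0], [3, 3]]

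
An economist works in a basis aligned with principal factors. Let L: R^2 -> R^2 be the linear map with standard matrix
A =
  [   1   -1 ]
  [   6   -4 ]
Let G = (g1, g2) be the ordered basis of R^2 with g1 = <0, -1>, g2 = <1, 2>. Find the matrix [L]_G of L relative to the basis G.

[[-2, 0], [1, -1]]

The j-th column of [L]_G is [L(gj)]_G.
L(g1) = A g1 = <1, 4> = -2g1 + g2, so column 1 is <-2, 1>.
Repeating for g2 and assembling the columns gives [[-2, 0], [1, -1]].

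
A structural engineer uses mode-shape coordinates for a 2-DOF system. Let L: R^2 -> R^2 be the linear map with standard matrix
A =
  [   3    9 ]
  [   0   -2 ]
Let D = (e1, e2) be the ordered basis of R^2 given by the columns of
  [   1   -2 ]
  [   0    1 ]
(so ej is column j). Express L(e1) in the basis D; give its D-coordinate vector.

(3, 0)

Column 1 of [L]_D is the D-coordinate vector of L(e1).
In standard coordinates L(e1) = A e1 = (3, 0).
Converting to D: (3, 0) = 3e1 + 0·e2, so the coordinate vector is (3, 0).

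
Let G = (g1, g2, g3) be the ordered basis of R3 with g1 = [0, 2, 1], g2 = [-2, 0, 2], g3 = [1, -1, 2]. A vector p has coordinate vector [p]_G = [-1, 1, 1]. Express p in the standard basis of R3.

By definition p = -g1 + g2 + g3.
Summing componentwise gives [-1, -3, 3].

[-1, -3, 3]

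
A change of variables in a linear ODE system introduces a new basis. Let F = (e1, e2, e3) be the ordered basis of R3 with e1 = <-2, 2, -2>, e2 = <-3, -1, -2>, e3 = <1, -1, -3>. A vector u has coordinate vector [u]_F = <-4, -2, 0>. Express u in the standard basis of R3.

u = M [u]_F, where M has columns e1, ..., e3.
Carrying out the matrix-vector product, u = <14, -6, 12>.

<14, -6, 12>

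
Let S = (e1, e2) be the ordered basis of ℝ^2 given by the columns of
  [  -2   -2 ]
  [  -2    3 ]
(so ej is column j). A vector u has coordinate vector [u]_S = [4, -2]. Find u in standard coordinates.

[-4, -14]

u = M [u]_S, where M has columns e1, e2.
Carrying out the matrix-vector product, u = [-4, -14].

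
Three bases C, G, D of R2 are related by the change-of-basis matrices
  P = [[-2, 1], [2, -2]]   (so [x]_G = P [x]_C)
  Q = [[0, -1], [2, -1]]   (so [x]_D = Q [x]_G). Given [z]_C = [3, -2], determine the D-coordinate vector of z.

[-10, -26]

Apply P to get G-coordinates [-8, 10], then Q to get D-coordinates.
The result is [z]_D = [-10, -26].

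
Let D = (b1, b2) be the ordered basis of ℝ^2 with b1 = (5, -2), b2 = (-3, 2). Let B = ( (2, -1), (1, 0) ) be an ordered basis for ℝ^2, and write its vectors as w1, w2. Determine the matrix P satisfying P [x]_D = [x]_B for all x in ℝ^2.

[[2, -2], [1, 1]]

Take x = bj: its D-coordinates are the j-th standard unit vector, so P e_j — column j of P — equals [bj]_B.
b1 = 2w1 + w2, giving column 1 = (2, 1); repeating for each j gives P = [[2, -2], [1, 1]].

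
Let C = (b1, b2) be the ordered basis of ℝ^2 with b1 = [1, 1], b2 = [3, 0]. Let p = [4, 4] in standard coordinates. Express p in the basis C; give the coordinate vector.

Write p = c_1 b1 + c_2 b2 and solve for the c_i.
System: c_1 + 3c_2 = 4, c_1 + 0c_2 = 4; solving gives c_1 = 4, c_2 = 0.
Check: 4b1 + 0·b2 = [4, 4].

[4, 0]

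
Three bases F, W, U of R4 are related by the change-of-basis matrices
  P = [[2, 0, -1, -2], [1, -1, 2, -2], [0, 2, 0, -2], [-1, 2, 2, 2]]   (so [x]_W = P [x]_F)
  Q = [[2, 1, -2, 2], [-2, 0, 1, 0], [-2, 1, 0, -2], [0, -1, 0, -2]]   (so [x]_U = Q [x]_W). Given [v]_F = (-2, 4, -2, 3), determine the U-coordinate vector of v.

Composing the changes, [v]_U = Q P [v]_F.
Q P = [[3, -1, 4, 2], [-4, 2, 2, 2], [-1, -5, 0, -2], [1, -3, -6, -2]]; applying this to (-2, 4, -2, 3) gives (-12, 18, -24, -8).

(-12, 18, -24, -8)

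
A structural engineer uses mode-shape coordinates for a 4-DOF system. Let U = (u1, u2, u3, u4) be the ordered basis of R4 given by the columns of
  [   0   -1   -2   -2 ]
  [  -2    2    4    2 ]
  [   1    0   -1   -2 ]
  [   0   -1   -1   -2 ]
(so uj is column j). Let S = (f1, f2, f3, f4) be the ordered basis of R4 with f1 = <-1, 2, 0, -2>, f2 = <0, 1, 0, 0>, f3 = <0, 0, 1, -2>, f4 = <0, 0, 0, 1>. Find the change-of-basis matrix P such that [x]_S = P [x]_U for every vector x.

Let M have columns uj and N have columns fj. Then for every x, N [x]_S = x = M [x]_U, so P = N^(-1) M.
Since det N = -1, N^(-1) has integer entries; multiplying gives P = [[0, 1, 2, 2], [-2, 0, 0, -2], [1, 0, -1, -2], [2, 1, 1, -2]].

[[0, 1, 2, 2], [-2, 0, 0, -2], [1, 0, -1, -2], [2, 1, 1, -2]]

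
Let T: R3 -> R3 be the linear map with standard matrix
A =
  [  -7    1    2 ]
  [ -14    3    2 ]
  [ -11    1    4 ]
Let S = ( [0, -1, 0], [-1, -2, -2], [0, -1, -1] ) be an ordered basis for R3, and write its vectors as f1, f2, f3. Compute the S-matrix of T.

Let P have columns f1, ..., f3. Then [T]_S = P^(-1) A P.
Here det P = 1, so P^(-1) is integer; computing A P first and then P^(-1)(A P) gives [[2, -3, 0], [1, -1, 3], [-1, 1, -1]].

[[2, -3, 0], [1, -1, 3], [-1, 1, -1]]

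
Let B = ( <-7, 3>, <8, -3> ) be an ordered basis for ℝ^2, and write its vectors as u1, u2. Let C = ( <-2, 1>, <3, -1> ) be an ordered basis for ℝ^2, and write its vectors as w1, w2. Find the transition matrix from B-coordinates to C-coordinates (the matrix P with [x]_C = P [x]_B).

[[2, -1], [-1, 2]]

Let M have columns uj and N have columns wj. Then for every x, N [x]_C = x = M [x]_B, so P = N^(-1) M.
Since det N = -1, N^(-1) has integer entries; multiplying gives P = [[2, -1], [-1, 2]].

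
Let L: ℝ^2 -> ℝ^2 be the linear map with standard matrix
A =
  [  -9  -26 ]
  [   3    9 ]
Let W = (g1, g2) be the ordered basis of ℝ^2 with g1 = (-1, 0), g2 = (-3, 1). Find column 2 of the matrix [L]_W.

(-1, 0)

Compute L(g2) = A g2 = (1, 0) in standard coordinates.
Then write this in W-coordinates: solve for y in y_1 g1 + y_2 g2 = (1, 0).
This gives y = (-1, 0), which is column 2 of [L]_W.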